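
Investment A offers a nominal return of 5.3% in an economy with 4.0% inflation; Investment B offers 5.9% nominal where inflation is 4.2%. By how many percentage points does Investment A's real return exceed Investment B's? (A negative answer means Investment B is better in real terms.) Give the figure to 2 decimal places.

-0.38

Investment A real return: 1.053/1.040 − 1 = 1.250%.
Investment B real return: 1.059/1.042 − 1 = 1.631%.
Difference: 1.250 − 1.631 = -0.381 pp.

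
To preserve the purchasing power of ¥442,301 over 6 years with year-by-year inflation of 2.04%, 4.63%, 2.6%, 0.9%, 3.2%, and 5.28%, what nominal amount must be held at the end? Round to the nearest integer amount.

Cumulative price-level factor: 1.0204 × 1.0463 × 1.026 × 1.009 × 1.032 × 1.0528 ≈ 1.2008555673.
The nominal amount required is ¥442,301 scaled up by that factor.

¥531,140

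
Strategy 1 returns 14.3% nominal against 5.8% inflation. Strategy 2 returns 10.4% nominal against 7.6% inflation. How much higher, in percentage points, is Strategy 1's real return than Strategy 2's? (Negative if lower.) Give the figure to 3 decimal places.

Strategy 1 real return: 1.143/1.058 − 1 = 8.0340%.
Strategy 2 real return: 1.104/1.076 − 1 = 2.6022%.
Difference: 8.0340 − 2.6022 = 5.4318 pp.

5.432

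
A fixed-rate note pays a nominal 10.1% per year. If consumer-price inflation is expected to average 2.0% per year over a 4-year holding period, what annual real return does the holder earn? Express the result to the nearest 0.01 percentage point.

7.94%

With constant rates the annual real return is the same each year: (1+10.1%)/(1+2.0%) − 1 = 0.07941.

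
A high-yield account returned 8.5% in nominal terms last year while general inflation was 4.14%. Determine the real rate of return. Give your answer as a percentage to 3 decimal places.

4.187%

Real return via the Fisher equation: (1 + 8.5%)/(1 + 4.14%) − 1 = 1.085/1.0414 − 1 ≈ 0.04187.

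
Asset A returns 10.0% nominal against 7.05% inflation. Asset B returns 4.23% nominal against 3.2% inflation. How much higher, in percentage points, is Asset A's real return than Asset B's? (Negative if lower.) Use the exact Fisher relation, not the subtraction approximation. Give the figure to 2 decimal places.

1.76

Asset A real return: 1.100/1.0705 − 1 = 2.756%.
Asset B real return: 1.0423/1.032 − 1 = 0.998%.
Difference: 2.756 − 0.998 = 1.758 pp.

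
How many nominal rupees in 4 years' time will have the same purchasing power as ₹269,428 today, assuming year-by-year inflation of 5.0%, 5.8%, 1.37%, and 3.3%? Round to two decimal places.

Cumulative price-level factor: 1.050 × 1.058 × 1.0137 × 1.033 ≈ 1.1632812679.
Multiplying ₹269,428 by the price-level factor gives the future nominal sum.

₹313,420.55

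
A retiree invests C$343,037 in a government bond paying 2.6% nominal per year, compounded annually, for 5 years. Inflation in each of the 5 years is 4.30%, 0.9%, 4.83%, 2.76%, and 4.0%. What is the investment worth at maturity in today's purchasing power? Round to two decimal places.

C$330,795.26

Nominal value at maturity: C$343,037 × (1 + 2.6%)^5 ≈ C$390,011.82.
Price-level factor over 5 years: 1.0430 × 1.009 × 1.0483 × 1.0276 × 1.040 ≈ 1.1790127329.
Dividing the nominal maturity value by the price-level factor gives the value in today's money.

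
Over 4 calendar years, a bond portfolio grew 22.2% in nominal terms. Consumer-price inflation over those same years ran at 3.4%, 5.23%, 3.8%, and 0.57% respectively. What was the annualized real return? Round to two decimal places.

1.84%

Cumulative inflation factor: 1.034 × 1.0523 × 1.038 × 1.0057 ≈ 1.13586.
Nominal growth factor: 1.22200. Real growth factor = 1.22200 / 1.13586 ≈ 1.07583.
Annualized: 1.07583^(1/4) − 1 ≈ 0.01844.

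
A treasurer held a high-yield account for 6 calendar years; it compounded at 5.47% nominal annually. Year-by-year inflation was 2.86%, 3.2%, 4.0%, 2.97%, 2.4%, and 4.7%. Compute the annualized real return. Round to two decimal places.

Cumulative inflation factor: 1.0286 × 1.032 × 1.040 × 1.0297 × 1.024 × 1.047 ≈ 1.21876.
Nominal growth factor: 1.37649. Real growth factor = 1.37649 / 1.21876 ≈ 1.12942.
Annualized: 1.12942^(1/6) − 1 ≈ 0.02049.

2.05%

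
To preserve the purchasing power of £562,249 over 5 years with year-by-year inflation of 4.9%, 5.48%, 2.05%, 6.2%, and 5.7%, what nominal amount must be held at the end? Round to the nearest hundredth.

£712,667.27

Cumulative price-level factor: 1.049 × 1.0548 × 1.0205 × 1.062 × 1.057 ≈ 1.2675296363.
Multiplying £562,249 by the price-level factor gives the future nominal sum.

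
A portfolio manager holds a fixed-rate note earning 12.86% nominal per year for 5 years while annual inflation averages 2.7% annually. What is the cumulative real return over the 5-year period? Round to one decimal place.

The annual real rate is (1+12.86%)/(1+2.7%) − 1 = 9.8929%.
Compounded over 5 years: (1 + 0.098929)^5 − 1 ≈ 0.60268.

60.3%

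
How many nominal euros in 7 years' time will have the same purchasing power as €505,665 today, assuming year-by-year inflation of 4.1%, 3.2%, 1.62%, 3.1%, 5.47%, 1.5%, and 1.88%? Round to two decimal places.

Cumulative price-level factor: 1.041 × 1.032 × 1.0162 × 1.031 × 1.0547 × 1.015 × 1.0188 ≈ 1.2275867924.
The nominal amount required is €505,665 scaled up by that factor.

€620,747.68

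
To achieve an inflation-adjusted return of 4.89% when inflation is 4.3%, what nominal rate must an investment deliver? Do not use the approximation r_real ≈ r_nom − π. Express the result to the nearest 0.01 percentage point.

By the Fisher equation, 1 + r_nom = (1 + 4.89%)(1 + 4.3%) = 1.0489 × 1.043 = 1.0940027.
So r_nom = 9.40027%.

9.40%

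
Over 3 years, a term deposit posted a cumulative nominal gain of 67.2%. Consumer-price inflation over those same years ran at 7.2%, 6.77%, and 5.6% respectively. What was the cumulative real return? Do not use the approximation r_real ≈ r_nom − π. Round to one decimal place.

38.3%

Cumulative inflation factor: 1.072 × 1.0677 × 1.056 ≈ 1.20867.
Nominal growth factor: 1.67200. Real growth factor = 1.67200 / 1.20867 ≈ 1.38334.
Total real return ≈ 38.3338%.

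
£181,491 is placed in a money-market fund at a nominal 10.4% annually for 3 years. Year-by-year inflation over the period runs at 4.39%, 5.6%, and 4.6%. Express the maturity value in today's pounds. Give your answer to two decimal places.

£211,791.15

Nominal value at maturity: £181,491 × (1 + 10.4%)^3 ≈ £244,209.36.
Price-level factor over 3 years: 1.0439 × 1.056 × 1.046 = 1.1530668864.
The maturity value deflated by that factor is the answer in today's purchasing power.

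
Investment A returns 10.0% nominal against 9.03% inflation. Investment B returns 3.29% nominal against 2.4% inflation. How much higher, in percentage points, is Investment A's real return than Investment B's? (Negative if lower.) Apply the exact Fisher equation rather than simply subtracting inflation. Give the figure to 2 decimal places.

Investment A real return: 1.100/1.0903 − 1 = 0.890%.
Investment B real return: 1.0329/1.024 − 1 = 0.869%.
Difference: 0.890 − 0.869 = 0.021 pp.

0.02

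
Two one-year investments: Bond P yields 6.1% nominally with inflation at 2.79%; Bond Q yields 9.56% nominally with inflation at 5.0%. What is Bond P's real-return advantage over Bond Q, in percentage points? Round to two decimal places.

-1.12

Bond P real return: 1.061/1.0279 − 1 = 3.220%.
Bond Q real return: 1.0956/1.050 − 1 = 4.343%.
Difference: 3.220 − 4.343 = -1.123 pp.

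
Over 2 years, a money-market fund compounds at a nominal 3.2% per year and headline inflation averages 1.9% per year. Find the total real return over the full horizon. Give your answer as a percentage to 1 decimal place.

2.6%

The annual real rate is (1+3.2%)/(1+1.9%) − 1 = 1.2758%.
Compounded over 2 years: (1 + 0.012758)^2 − 1 ≈ 0.02568.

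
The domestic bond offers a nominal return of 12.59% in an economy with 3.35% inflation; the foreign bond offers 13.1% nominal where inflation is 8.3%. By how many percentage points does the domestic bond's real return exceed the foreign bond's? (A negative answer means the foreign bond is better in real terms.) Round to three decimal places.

The domestic bond real return: 1.1259/1.0335 − 1 = 8.9405%.
The foreign bond real return: 1.131/1.083 − 1 = 4.4321%.
Difference: 8.9405 − 4.4321 = 4.5084 pp.

4.508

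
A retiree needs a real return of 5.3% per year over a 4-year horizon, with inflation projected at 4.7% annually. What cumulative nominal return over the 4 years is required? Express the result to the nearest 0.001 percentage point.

Required annual nominal rate: (1+5.3%)(1+4.7%) − 1 = 10.2491%.
Cumulative over 4 years: (1 + 0.102491)^4 − 1 ≈ 0.47741.

47.741%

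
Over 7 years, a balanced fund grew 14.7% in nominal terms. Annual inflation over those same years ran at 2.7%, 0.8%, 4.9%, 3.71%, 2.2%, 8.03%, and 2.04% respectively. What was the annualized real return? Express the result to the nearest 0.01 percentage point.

Cumulative inflation factor: 1.027 × 1.008 × 1.049 × 1.0371 × 1.022 × 1.0803 × 1.0204 ≈ 1.26880.
Nominal growth factor: 1.14700. Real growth factor = 1.14700 / 1.26880 ≈ 0.90400.
Annualized: 0.90400^(1/7) − 1 ≈ -0.01431.

-1.43%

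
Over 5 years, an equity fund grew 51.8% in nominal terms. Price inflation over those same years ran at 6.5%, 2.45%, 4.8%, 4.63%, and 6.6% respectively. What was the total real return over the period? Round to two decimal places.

19.02%

Cumulative inflation factor: 1.065 × 1.0245 × 1.048 × 1.0463 × 1.066 ≈ 1.27537.
Nominal growth factor: 1.51800. Real growth factor = 1.51800 / 1.27537 ≈ 1.19024.
Total real return ≈ 19.0243%.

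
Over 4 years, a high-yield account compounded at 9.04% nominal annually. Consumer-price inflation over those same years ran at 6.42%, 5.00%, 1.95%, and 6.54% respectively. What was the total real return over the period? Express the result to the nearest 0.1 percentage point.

16.5%

Cumulative inflation factor: 1.0642 × 1.0500 × 1.0195 × 1.0654 ≈ 1.21370.
Nominal growth factor: 1.41365. Real growth factor = 1.41365 / 1.21370 ≈ 1.16475.
Total real return ≈ 16.4745%.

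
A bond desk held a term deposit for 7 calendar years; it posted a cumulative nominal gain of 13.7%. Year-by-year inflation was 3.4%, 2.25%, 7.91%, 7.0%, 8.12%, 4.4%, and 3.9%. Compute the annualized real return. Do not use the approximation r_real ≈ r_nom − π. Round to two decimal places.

-3.24%

Cumulative inflation factor: 1.034 × 1.0225 × 1.0791 × 1.070 × 1.0812 × 1.044 × 1.039 ≈ 1.43170.
Nominal growth factor: 1.13700. Real growth factor = 1.13700 / 1.43170 ≈ 0.79416.
Annualized: 0.79416^(1/7) − 1 ≈ -0.03239.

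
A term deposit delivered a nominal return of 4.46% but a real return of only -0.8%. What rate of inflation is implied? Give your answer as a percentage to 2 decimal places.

From (1+r_nom) = (1+r_real)(1+π), we get 1+π = (1 + 4.46%)/(1 − 0.8%) = 1.0446/0.992 ≈ 1.05302.
So π ≈ 5.3024%.

5.30%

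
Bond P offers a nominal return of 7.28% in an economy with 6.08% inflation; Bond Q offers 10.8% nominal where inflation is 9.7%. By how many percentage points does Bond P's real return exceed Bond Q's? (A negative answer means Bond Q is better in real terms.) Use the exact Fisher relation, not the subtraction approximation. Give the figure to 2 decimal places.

0.13

Bond P real return: 1.0728/1.0608 − 1 = 1.131%.
Bond Q real return: 1.108/1.097 − 1 = 1.003%.
Difference: 1.131 − 1.003 = 0.128 pp.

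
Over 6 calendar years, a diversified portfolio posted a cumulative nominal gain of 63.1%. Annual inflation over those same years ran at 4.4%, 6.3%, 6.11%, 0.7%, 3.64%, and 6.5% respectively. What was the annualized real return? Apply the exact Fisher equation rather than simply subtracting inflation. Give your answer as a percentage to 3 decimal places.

Cumulative inflation factor: 1.044 × 1.063 × 1.0611 × 1.007 × 1.0364 × 1.065 ≈ 1.30887.
Nominal growth factor: 1.63100. Real growth factor = 1.63100 / 1.30887 ≈ 1.24611.
Annualized: 1.24611^(1/6) − 1 ≈ 0.03735.

3.735%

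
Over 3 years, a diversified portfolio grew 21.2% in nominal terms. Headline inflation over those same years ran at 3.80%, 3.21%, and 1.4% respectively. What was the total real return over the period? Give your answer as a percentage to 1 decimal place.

11.6%

Cumulative inflation factor: 1.0380 × 1.0321 × 1.014 ≈ 1.08632.
Nominal growth factor: 1.21200. Real growth factor = 1.21200 / 1.08632 ≈ 1.11570.
Total real return ≈ 11.5695%.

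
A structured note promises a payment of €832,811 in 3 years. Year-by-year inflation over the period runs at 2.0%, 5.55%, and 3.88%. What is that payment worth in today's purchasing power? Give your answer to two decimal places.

€744,656.70

Price-level factor over 3 years: 1.020 × 1.0555 × 1.0388 = 1.118382468.
Purchasing power today: €832,811 divided by that factor.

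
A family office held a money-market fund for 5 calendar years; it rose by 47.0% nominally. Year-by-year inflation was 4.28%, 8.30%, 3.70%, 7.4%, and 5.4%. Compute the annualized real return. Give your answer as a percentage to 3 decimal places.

Cumulative inflation factor: 1.0428 × 1.0830 × 1.0370 × 1.074 × 1.054 ≈ 1.32572.
Nominal growth factor: 1.47000. Real growth factor = 1.47000 / 1.32572 ≈ 1.10883.
Annualized: 1.10883^(1/5) − 1 ≈ 0.02088.

2.088%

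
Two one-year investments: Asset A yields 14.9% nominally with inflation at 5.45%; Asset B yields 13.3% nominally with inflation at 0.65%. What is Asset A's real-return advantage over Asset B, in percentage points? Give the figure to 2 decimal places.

Asset A real return: 1.149/1.0545 − 1 = 8.962%.
Asset B real return: 1.133/1.0065 − 1 = 12.568%.
Difference: 8.962 − 12.568 = -3.606 pp.

-3.61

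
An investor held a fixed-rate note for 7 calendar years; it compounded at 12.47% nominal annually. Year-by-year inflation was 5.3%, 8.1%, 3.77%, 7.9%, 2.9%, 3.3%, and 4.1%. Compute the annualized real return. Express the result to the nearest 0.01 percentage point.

7.08%

Cumulative inflation factor: 1.053 × 1.081 × 1.0377 × 1.079 × 1.029 × 1.033 × 1.041 ≈ 1.41031.
Nominal growth factor: 2.27644. Real growth factor = 2.27644 / 1.41031 ≈ 1.61415.
Annualized: 1.61415^(1/7) − 1 ≈ 0.07079.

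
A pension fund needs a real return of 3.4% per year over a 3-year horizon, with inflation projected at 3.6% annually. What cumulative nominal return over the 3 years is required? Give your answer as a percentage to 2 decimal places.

22.93%

Required annual nominal rate: (1+3.4%)(1+3.6%) − 1 = 7.1224%.
Cumulative over 3 years: (1 + 0.071224)^3 − 1 ≈ 0.22925.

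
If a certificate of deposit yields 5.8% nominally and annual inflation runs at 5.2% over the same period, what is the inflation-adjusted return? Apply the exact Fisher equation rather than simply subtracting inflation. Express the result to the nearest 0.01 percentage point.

0.57%

Real return via the Fisher equation: (1 + 5.8%)/(1 + 5.2%) − 1 = 1.058/1.052 − 1 ≈ 0.00570.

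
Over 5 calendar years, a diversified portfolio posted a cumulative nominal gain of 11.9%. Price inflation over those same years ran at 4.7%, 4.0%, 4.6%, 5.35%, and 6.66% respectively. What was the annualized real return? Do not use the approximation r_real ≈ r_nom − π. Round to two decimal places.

-2.65%

Cumulative inflation factor: 1.047 × 1.040 × 1.046 × 1.0535 × 1.0666 ≈ 1.27982.
Nominal growth factor: 1.11900. Real growth factor = 1.11900 / 1.27982 ≈ 0.87434.
Annualized: 0.87434^(1/5) − 1 ≈ -0.02650.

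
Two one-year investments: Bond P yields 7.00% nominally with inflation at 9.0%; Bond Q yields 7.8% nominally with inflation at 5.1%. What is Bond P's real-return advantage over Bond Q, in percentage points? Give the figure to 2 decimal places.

-4.40

Bond P real return: 1.0700/1.090 − 1 = -1.835%.
Bond Q real return: 1.078/1.051 − 1 = 2.569%.
Difference: -1.835 − 2.569 = -4.404 pp.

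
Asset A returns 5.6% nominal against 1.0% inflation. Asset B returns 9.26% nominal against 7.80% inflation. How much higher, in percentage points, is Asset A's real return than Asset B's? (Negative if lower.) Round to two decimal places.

Asset A real return: 1.056/1.010 − 1 = 4.554%.
Asset B real return: 1.0926/1.0780 − 1 = 1.354%.
Difference: 4.554 − 1.354 = 3.200 pp.

3.20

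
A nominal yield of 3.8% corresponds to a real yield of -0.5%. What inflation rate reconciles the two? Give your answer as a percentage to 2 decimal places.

4.32%

From (1+r_nom) = (1+r_real)(1+π), we get 1+π = (1 + 3.8%)/(1 − 0.5%) = 1.038/0.995 ≈ 1.04322.
So π ≈ 4.3216%.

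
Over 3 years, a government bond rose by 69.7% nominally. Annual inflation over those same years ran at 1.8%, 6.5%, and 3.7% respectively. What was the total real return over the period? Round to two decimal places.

50.94%

Cumulative inflation factor: 1.018 × 1.065 × 1.037 ≈ 1.12428.
Nominal growth factor: 1.69700. Real growth factor = 1.69700 / 1.12428 ≈ 1.50940.
Total real return ≈ 50.9405%.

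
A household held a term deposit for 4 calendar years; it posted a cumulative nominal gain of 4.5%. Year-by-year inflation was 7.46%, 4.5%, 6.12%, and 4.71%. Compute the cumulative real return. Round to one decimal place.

-16.3%

Cumulative inflation factor: 1.0746 × 1.045 × 1.0612 × 1.0471 ≈ 1.24781.
Nominal growth factor: 1.04500. Real growth factor = 1.04500 / 1.24781 ≈ 0.83747.
Total real return ≈ -16.2533%.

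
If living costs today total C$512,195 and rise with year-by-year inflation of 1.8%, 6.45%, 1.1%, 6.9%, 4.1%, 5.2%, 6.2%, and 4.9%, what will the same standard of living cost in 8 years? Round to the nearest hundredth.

Cumulative price-level factor: 1.018 × 1.0645 × 1.011 × 1.069 × 1.041 × 1.052 × 1.062 × 1.049 ≈ 1.4288570397.
Multiplying C$512,195 by the price-level factor gives the future nominal sum.

C$731,853.43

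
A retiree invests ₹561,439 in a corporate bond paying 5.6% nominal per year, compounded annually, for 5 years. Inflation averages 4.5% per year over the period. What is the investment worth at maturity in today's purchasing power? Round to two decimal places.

Nominal value at maturity: ₹561,439 × (1 + 5.6%)^5 ≈ ₹737,262.54.
Price-level factor over 5 years: (1 + 4.5%)^5 ≈ 1.2461819377.
Dividing the nominal maturity value by the price-level factor gives the value in today's money.

₹591,617.10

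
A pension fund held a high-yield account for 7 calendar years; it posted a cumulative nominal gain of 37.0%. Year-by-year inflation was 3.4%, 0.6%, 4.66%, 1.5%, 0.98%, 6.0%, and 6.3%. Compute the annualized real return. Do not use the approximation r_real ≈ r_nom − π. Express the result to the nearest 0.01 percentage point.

1.23%

Cumulative inflation factor: 1.034 × 1.006 × 1.0466 × 1.015 × 1.0098 × 1.060 × 1.063 ≈ 1.25730.
Nominal growth factor: 1.37000. Real growth factor = 1.37000 / 1.25730 ≈ 1.08963.
Annualized: 1.08963^(1/7) − 1 ≈ 0.01234.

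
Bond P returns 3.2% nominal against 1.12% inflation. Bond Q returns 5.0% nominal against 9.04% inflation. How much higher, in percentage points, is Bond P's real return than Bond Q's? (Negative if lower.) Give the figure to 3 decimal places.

Bond P real return: 1.032/1.0112 − 1 = 2.0570%.
Bond Q real return: 1.050/1.0904 − 1 = -3.7051%.
Difference: 2.0570 − (-3.7051) = 5.7621 pp.

5.762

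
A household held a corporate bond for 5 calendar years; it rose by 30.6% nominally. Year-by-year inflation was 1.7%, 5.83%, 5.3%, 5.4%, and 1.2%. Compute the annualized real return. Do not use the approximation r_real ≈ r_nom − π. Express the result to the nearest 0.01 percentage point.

Cumulative inflation factor: 1.017 × 1.0583 × 1.053 × 1.054 × 1.012 ≈ 1.20887.
Nominal growth factor: 1.30600. Real growth factor = 1.30600 / 1.20887 ≈ 1.08035.
Annualized: 1.08035^(1/5) − 1 ≈ 0.01558.

1.56%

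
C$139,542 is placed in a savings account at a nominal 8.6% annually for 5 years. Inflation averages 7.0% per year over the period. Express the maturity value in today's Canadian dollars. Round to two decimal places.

Nominal value at maturity: C$139,542 × (1 + 8.6%)^5 ≈ C$210,791.97.
Price-level factor over 5 years: (1 + 7.0%)^5 = 1.4025517307.
The maturity value deflated by that factor is the answer in today's purchasing power.

C$150,291.76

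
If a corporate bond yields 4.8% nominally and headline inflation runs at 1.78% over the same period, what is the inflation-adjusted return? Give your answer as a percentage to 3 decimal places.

2.967%

Real return via the Fisher equation: (1 + 4.8%)/(1 + 1.78%) − 1 = 1.048/1.0178 − 1 ≈ 0.02967.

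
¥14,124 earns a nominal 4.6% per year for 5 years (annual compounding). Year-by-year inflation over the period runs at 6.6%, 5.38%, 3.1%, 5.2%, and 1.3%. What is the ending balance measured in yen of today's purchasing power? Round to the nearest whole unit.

Nominal value at maturity: ¥14,124 × (1 + 4.6%)^5 ≈ ¥17,685.
Price-level factor over 5 years: 1.066 × 1.0538 × 1.031 × 1.052 × 1.013 ≈ 1.2342389547.
The maturity value deflated by that factor is the answer in today's purchasing power.

¥14,329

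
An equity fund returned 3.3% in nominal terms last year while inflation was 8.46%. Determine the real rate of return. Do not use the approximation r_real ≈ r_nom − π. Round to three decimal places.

-4.758%

Real return via the Fisher equation: (1 + 3.3%)/(1 + 8.46%) − 1 = 1.033/1.0846 − 1 ≈ -0.04758.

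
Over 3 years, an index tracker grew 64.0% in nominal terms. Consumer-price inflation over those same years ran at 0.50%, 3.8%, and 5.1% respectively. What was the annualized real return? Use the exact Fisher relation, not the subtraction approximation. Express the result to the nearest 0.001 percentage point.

Cumulative inflation factor: 1.0050 × 1.038 × 1.051 ≈ 1.09639.
Nominal growth factor: 1.64000. Real growth factor = 1.64000 / 1.09639 ≈ 1.49581.
Annualized: 1.49581^(1/3) − 1 ≈ 0.14365.

14.365%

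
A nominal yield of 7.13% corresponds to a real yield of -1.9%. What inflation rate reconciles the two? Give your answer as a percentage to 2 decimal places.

From (1+r_nom) = (1+r_real)(1+π), we get 1+π = (1 + 7.13%)/(1 − 1.9%) = 1.0713/0.981 ≈ 1.09205.
So π ≈ 9.2049%.

9.20%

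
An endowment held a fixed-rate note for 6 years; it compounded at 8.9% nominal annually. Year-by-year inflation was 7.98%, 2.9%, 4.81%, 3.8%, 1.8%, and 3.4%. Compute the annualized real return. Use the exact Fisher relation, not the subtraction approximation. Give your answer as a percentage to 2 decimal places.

4.61%

Cumulative inflation factor: 1.0798 × 1.029 × 1.0481 × 1.038 × 1.018 × 1.034 ≈ 1.27241.
Nominal growth factor: 1.66789. Real growth factor = 1.66789 / 1.27241 ≈ 1.31081.
Annualized: 1.31081^(1/6) − 1 ≈ 0.04614.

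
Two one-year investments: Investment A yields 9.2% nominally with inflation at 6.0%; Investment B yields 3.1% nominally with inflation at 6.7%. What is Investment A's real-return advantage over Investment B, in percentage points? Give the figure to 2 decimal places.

Investment A real return: 1.092/1.060 − 1 = 3.019%.
Investment B real return: 1.031/1.067 − 1 = -3.374%.
Difference: 3.019 − (-3.374) = 6.393 pp.

6.39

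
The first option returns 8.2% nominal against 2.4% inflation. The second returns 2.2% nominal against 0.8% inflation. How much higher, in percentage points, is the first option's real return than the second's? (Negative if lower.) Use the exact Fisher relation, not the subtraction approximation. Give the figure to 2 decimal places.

The first option real return: 1.082/1.024 − 1 = 5.664%.
The second real return: 1.022/1.008 − 1 = 1.389%.
Difference: 5.664 − 1.389 = 4.275 pp.

4.28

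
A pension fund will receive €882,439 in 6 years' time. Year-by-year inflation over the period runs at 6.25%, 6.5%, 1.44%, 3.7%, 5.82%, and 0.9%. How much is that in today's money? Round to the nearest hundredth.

€694,319.28

Price-level factor over 6 years: 1.0625 × 1.065 × 1.0144 × 1.037 × 1.0582 × 1.009 ≈ 1.2709412247.
Purchasing power today: €882,439 divided by that factor.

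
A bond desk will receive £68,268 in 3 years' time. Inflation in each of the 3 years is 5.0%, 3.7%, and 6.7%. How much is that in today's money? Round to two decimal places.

Price-level factor over 3 years: 1.050 × 1.037 × 1.067 = 1.16180295.
Purchasing power today: £68,268 divided by that factor.

£58,760.39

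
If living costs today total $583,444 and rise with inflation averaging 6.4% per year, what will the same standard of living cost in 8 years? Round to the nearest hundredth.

Cumulative price-level factor: (1+6.4%)^8 ≈ 1.6426045583.
Multiplying $583,444 by the price-level factor gives the future nominal sum.

$958,367.77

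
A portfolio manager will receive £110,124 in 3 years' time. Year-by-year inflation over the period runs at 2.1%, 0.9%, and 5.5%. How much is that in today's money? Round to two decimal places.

£101,324.07

Price-level factor over 3 years: 1.021 × 1.009 × 1.055 = 1.086849395.
Purchasing power today: £110,124 divided by that factor.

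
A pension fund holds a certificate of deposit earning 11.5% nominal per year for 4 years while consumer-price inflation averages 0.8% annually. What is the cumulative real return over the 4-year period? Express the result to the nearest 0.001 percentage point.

49.712%

The annual real rate is (1+11.5%)/(1+0.8%) − 1 = 10.6151%.
Compounded over 4 years: (1 + 0.106151)^4 − 1 ≈ 0.49712.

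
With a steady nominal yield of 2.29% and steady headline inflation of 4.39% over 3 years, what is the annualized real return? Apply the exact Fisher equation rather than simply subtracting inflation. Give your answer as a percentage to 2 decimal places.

With constant rates the annual real return is the same each year: (1+2.29%)/(1+4.39%) − 1 = -0.02012.

-2.01%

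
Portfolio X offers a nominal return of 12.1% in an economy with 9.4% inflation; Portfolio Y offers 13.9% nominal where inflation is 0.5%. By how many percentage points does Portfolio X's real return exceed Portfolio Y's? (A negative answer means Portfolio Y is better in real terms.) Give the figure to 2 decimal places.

Portfolio X real return: 1.121/1.094 − 1 = 2.468%.
Portfolio Y real return: 1.139/1.005 − 1 = 13.333%.
Difference: 2.468 − 13.333 = -10.865 pp.

-10.87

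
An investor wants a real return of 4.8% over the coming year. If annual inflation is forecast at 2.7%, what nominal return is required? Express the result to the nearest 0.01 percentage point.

7.63%

By the Fisher equation, 1 + r_nom = (1 + 4.8%)(1 + 2.7%) = 1.048 × 1.027 = 1.076296.
So r_nom = 7.6296%.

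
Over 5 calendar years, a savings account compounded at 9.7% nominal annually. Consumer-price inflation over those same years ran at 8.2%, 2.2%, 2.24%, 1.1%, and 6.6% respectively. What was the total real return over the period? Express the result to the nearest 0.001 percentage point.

Cumulative inflation factor: 1.082 × 1.022 × 1.0224 × 1.011 × 1.066 ≈ 1.21845.
Nominal growth factor: 1.58867. Real growth factor = 1.58867 / 1.21845 ≈ 1.30384.
Total real return ≈ 30.3844%.

30.384%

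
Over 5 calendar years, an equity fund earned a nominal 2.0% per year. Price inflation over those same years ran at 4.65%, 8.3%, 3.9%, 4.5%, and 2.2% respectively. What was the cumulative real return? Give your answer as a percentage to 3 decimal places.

-12.209%

Cumulative inflation factor: 1.0465 × 1.083 × 1.039 × 1.045 × 1.022 ≈ 1.25762.
Nominal growth factor: 1.10408. Real growth factor = 1.10408 / 1.25762 ≈ 0.87791.
Total real return ≈ -12.2089%.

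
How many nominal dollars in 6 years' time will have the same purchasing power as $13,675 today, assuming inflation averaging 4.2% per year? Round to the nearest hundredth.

Cumulative price-level factor: (1+4.2%)^6 ≈ 1.2799892251.
The nominal amount required is $13,675 scaled up by that factor.

$17,503.85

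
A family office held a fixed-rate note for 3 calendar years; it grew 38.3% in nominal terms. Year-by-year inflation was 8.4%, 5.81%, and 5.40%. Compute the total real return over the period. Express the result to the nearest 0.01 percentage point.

14.40%

Cumulative inflation factor: 1.084 × 1.0581 × 1.0540 ≈ 1.20892.
Nominal growth factor: 1.38300. Real growth factor = 1.38300 / 1.20892 ≈ 1.14400.
Total real return ≈ 14.3999%.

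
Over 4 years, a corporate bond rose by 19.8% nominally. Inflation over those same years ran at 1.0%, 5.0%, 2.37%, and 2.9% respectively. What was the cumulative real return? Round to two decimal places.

Cumulative inflation factor: 1.010 × 1.050 × 1.0237 × 1.029 ≈ 1.11712.
Nominal growth factor: 1.19800. Real growth factor = 1.19800 / 1.11712 ≈ 1.07240.
Total real return ≈ 7.2403%.

7.24%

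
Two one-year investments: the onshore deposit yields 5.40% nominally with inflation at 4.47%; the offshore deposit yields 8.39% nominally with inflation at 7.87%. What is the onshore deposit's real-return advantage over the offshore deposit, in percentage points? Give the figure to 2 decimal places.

The onshore deposit real return: 1.0540/1.0447 − 1 = 0.890%.
The offshore deposit real return: 1.0839/1.0787 − 1 = 0.482%.
Difference: 0.890 − 0.482 = 0.408 pp.

0.41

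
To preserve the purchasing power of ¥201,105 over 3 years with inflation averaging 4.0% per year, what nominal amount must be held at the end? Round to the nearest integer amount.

Cumulative price-level factor: (1+4.0%)^3 = 1.124864.
The nominal amount required is ¥201,105 scaled up by that factor.

¥226,216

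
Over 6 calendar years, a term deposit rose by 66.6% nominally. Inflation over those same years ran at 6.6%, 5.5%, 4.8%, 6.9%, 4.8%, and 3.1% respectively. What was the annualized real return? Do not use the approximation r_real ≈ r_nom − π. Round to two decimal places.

3.42%

Cumulative inflation factor: 1.066 × 1.055 × 1.048 × 1.069 × 1.048 × 1.031 ≈ 1.36135.
Nominal growth factor: 1.66600. Real growth factor = 1.66600 / 1.36135 ≈ 1.22379.
Annualized: 1.22379^(1/6) − 1 ≈ 0.03423.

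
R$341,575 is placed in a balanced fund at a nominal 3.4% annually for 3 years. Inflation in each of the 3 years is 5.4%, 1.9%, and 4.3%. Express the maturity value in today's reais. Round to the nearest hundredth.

Nominal value at maturity: R$341,575 × (1 + 3.4%)^3 ≈ R$377,613.66.
Price-level factor over 3 years: 1.054 × 1.019 × 1.043 = 1.120209118.
Dividing the nominal maturity value by the price-level factor gives the value in today's money.

R$337,092.11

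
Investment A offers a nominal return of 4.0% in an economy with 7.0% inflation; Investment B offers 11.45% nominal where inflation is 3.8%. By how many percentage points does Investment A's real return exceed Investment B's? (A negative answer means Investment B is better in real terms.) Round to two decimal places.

-10.17

Investment A real return: 1.040/1.070 − 1 = -2.804%.
Investment B real return: 1.1145/1.038 − 1 = 7.370%.
Difference: -2.804 − 7.370 = -10.174 pp.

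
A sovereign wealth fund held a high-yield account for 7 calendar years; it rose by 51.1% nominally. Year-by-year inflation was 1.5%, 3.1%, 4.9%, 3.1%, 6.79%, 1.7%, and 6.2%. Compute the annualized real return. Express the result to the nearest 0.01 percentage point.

Cumulative inflation factor: 1.015 × 1.031 × 1.049 × 1.031 × 1.0679 × 1.017 × 1.062 ≈ 1.30537.
Nominal growth factor: 1.51100. Real growth factor = 1.51100 / 1.30537 ≈ 1.15752.
Annualized: 1.15752^(1/7) − 1 ≈ 0.02112.

2.11%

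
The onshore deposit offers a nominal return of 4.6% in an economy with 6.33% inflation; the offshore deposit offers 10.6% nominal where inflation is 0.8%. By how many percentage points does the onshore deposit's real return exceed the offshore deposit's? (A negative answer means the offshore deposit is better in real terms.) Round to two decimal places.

The onshore deposit real return: 1.046/1.0633 − 1 = -1.627%.
The offshore deposit real return: 1.106/1.008 − 1 = 9.722%.
Difference: -1.627 − 9.722 = -11.349 pp.

-11.35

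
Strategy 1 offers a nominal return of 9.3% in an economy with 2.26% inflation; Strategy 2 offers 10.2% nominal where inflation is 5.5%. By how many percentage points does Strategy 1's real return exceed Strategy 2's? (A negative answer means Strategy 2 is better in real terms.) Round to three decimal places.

2.429

Strategy 1 real return: 1.093/1.0226 − 1 = 6.8844%.
Strategy 2 real return: 1.102/1.055 − 1 = 4.4550%.
Difference: 6.8844 − 4.4550 = 2.4294 pp.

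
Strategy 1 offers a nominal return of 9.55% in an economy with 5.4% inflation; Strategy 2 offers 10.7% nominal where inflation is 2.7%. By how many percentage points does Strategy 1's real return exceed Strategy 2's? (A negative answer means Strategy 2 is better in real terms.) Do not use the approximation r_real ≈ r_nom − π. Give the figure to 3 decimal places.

Strategy 1 real return: 1.0955/1.054 − 1 = 3.9374%.
Strategy 2 real return: 1.107/1.027 − 1 = 7.7897%.
Difference: 3.9374 − 7.7897 = -3.8523 pp.

-3.852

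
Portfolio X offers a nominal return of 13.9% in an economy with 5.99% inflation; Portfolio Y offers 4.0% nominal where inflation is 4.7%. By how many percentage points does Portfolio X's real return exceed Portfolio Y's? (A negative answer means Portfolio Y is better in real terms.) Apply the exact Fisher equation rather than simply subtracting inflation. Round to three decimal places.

8.132

Portfolio X real return: 1.139/1.0599 − 1 = 7.4630%.
Portfolio Y real return: 1.040/1.047 − 1 = -0.6686%.
Difference: 7.4630 − (-0.6686) = 8.1316 pp.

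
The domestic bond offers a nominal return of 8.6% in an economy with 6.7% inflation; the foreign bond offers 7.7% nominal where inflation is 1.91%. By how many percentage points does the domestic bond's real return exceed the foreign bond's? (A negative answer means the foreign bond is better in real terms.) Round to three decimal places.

The domestic bond real return: 1.086/1.067 − 1 = 1.7807%.
The foreign bond real return: 1.077/1.0191 − 1 = 5.6815%.
Difference: 1.7807 − 5.6815 = -3.9008 pp.

-3.901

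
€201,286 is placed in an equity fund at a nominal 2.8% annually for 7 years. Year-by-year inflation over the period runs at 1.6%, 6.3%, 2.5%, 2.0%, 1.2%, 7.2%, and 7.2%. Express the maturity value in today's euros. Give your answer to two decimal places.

€185,970.59

Nominal value at maturity: €201,286 × (1 + 2.8%)^7 ≈ €244,211.08.
Price-level factor over 7 years: 1.016 × 1.063 × 1.025 × 1.020 × 1.012 × 1.072 × 1.072 ≈ 1.3131704243.
Dividing the nominal maturity value by the price-level factor gives the value in today's money.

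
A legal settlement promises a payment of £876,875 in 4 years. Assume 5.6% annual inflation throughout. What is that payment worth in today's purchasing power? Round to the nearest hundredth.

Price-level factor over 4 years: (1 + 5.6%)^4 ≈ 1.2435282985.
Purchasing power today: £876,875 divided by that factor.

£705,150.82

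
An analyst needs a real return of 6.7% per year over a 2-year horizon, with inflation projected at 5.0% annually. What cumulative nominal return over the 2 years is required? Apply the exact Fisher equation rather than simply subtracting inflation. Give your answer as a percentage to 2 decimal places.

25.52%

Required annual nominal rate: (1+6.7%)(1+5.0%) − 1 = 12.035%.
Cumulative over 2 years: (1 + 0.12035)^2 − 1 ≈ 0.25518.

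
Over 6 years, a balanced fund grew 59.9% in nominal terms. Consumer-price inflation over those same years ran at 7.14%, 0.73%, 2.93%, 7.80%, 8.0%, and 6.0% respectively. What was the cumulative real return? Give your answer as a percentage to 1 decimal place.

Cumulative inflation factor: 1.0714 × 1.0073 × 1.0293 × 1.0780 × 1.080 × 1.060 ≈ 1.37088.
Nominal growth factor: 1.59900. Real growth factor = 1.59900 / 1.37088 ≈ 1.16640.
Total real return ≈ 16.6400%.

16.6%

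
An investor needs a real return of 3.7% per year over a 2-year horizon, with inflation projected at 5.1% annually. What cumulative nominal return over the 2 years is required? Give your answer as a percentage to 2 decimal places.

Required annual nominal rate: (1+3.7%)(1+5.1%) − 1 = 8.9887%.
Cumulative over 2 years: (1 + 0.089887)^2 − 1 ≈ 0.18785.

18.79%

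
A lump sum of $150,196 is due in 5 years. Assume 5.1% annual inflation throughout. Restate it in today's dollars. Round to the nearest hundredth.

$117,123.70

Price-level factor over 5 years: (1 + 5.1%)^5 ≈ 1.2823706810.
Purchasing power today: $150,196 divided by that factor.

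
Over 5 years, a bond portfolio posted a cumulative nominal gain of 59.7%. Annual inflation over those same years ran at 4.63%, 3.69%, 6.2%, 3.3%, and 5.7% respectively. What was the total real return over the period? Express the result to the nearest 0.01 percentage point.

26.94%

Cumulative inflation factor: 1.0463 × 1.0369 × 1.062 × 1.033 × 1.057 ≈ 1.25804.
Nominal growth factor: 1.59700. Real growth factor = 1.59700 / 1.25804 ≈ 1.26944.
Total real return ≈ 26.9439%.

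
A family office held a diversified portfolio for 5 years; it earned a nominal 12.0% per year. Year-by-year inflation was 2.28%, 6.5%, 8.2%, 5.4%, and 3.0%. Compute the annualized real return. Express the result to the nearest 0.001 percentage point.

6.613%

Cumulative inflation factor: 1.0228 × 1.065 × 1.082 × 1.054 × 1.030 ≈ 1.27952.
Nominal growth factor: 1.76234. Real growth factor = 1.76234 / 1.27952 ≈ 1.37735.
Annualized: 1.37735^(1/5) − 1 ≈ 0.06613.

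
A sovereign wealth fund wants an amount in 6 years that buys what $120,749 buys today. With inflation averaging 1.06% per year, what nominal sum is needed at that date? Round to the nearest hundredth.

Cumulative price-level factor: (1+1.06%)^6 ≈ 1.0653094105.
The nominal amount required is $120,749 scaled up by that factor.

$128,635.05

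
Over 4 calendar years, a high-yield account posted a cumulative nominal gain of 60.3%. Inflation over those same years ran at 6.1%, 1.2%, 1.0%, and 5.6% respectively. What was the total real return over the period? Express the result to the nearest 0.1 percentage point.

Cumulative inflation factor: 1.061 × 1.012 × 1.010 × 1.056 ≈ 1.14520.
Nominal growth factor: 1.60300. Real growth factor = 1.60300 / 1.14520 ≈ 1.39976.
Total real return ≈ 39.9756%.

40.0%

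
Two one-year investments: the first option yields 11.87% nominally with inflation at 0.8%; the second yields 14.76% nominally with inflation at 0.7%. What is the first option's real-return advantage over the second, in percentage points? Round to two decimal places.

The first option real return: 1.1187/1.008 − 1 = 10.982%.
The second real return: 1.1476/1.007 − 1 = 13.962%.
Difference: 10.982 − 13.962 = -2.980 pp.

-2.98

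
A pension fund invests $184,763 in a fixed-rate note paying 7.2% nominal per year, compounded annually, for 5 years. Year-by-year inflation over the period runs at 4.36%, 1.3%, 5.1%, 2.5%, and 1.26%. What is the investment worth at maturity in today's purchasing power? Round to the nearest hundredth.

$226,819.77

Nominal value at maturity: $184,763 × (1 + 7.2%)^5 ≈ $261,570.60.
Price-level factor over 5 years: 1.0436 × 1.013 × 1.051 × 1.025 × 1.0126 ≈ 1.1532089925.
Dividing the nominal maturity value by the price-level factor gives the value in today's money.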